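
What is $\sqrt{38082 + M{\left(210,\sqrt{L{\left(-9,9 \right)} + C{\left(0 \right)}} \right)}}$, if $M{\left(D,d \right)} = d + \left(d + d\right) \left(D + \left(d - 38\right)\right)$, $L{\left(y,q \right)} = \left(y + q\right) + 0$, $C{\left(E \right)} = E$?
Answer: $\sqrt{38082} \approx 195.15$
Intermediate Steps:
$L{\left(y,q \right)} = q + y$ ($L{\left(y,q \right)} = \left(q + y\right) + 0 = q + y$)
$M{\left(D,d \right)} = d + 2 d \left(-38 + D + d\right)$ ($M{\left(D,d \right)} = d + 2 d \left(D + \left(-38 + d\right)\right) = d + 2 d \left(-38 + D + d\right)$)
$\sqrt{38082 + M{\left(210,\sqrt{L{\left(-9,9 \right)} + C{\left(0 \right)}} \right)}} = \sqrt{38082 + \sqrt{\left(9 - 9\right) + 0} \left(-75 + 2 \cdot 210 + 2 \sqrt{\left(9 - 9\right) + 0}\right)} = \sqrt{38082 + \sqrt{0 + 0} \left(-75 + 420 + 2 \sqrt{0 + 0}\right)} = \sqrt{38082 + \sqrt{0} \left(-75 + 420 + 2 \sqrt{0}\right)} = \sqrt{38082 + 0 \left(-75 + 420 + 2 \cdot 0\right)} = \sqrt{38082 + 0 \left(-75 + 420 + 0\right)} = \sqrt{38082 + 0 \cdot 345} = \sqrt{38082 + 0} = \sqrt{38082}$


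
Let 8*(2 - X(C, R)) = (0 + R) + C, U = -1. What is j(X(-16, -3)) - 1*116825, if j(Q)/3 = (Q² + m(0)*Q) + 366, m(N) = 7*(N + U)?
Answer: -7408733/64 ≈ -1.1576e+5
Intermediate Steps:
X(C, R) = 2 - C/8 - R/8 (X(C, R) = 2 - ((0 + R) + C)/8 = 2 - (R + C)/8 = 2 - (C + R)/8 = 2 + (-C/8 - R/8) = 2 - C/8 - R/8)
m(N) = -7 + 7*N (m(N) = 7*(N - 1) = 7*(-1 + N) = -7 + 7*N)
j(Q) = 1098 - 21*Q + 3*Q² (j(Q) = 3*((Q² + (-7 + 7*0)*Q) + 366) = 3*((Q² + (-7 + 0)*Q) + 366) = 3*((Q² - 7*Q) + 366) = 3*(366 + Q² - 7*Q) = 1098 - 21*Q + 3*Q²)
j(X(-16, -3)) - 1*116825 = (1098 - 21*(2 - ⅛*(-16) - ⅛*(-3)) + 3*(2 - ⅛*(-16) - ⅛*(-3))²) - 1*116825 = (1098 - 21*(2 + 2 + 3/8) + 3*(2 + 2 + 3/8)²) - 116825 = (1098 - 21*35/8 + 3*(35/8)²) - 116825 = (1098 - 735/8 + 3*(1225/64)) - 116825 = (1098 - 735/8 + 3675/64) - 116825 = 68067/64 - 116825 = -7408733/64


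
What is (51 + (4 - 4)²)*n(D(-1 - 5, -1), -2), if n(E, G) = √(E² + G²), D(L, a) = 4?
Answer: 102*√5 ≈ 228.08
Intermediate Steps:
(51 + (4 - 4)²)*n(D(-1 - 5, -1), -2) = (51 + (4 - 4)²)*√(4² + (-2)²) = (51 + 0²)*√(16 + 4) = (51 + 0)*√20 = 51*(2*√5) = 102*√5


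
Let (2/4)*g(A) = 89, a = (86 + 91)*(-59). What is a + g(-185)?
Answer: -10265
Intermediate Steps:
a = -10443 (a = 177*(-59) = -10443)
g(A) = 178 (g(A) = 2*89 = 178)
a + g(-185) = -10443 + 178 = -10265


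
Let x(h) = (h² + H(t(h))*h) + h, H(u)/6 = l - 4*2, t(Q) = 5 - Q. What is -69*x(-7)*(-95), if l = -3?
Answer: 3303720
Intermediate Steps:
H(u) = -66 (H(u) = 6*(-3 - 4*2) = 6*(-3 - 8) = 6*(-11) = -66)
x(h) = h² - 65*h (x(h) = (h² - 66*h) + h = h² - 65*h)
-69*x(-7)*(-95) = -(-483)*(-65 - 7)*(-95) = -(-483)*(-72)*(-95) = -69*504*(-95) = -34776*(-95) = 3303720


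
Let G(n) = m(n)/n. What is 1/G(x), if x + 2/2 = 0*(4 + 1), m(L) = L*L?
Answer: -1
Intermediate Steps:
m(L) = L²
x = -1 (x = -1 + 0*(4 + 1) = -1 + 0*5 = -1 + 0 = -1)
G(n) = n (G(n) = n²/n = n)
1/G(x) = 1/(-1) = -1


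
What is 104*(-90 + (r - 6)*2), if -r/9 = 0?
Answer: -10608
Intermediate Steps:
r = 0 (r = -9*0 = 0)
104*(-90 + (r - 6)*2) = 104*(-90 + (0 - 6)*2) = 104*(-90 - 6*2) = 104*(-90 - 12) = 104*(-102) = -10608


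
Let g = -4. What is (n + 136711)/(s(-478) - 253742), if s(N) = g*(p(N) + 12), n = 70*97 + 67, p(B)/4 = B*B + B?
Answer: -71784/1950943 ≈ -0.036795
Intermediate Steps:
p(B) = 4*B + 4*B² (p(B) = 4*(B*B + B) = 4*(B² + B) = 4*(B + B²) = 4*B + 4*B²)
n = 6857 (n = 6790 + 67 = 6857)
s(N) = -48 - 16*N*(1 + N) (s(N) = -4*(4*N*(1 + N) + 12) = -4*(12 + 4*N*(1 + N)) = -48 - 16*N*(1 + N))
(n + 136711)/(s(-478) - 253742) = (6857 + 136711)/((-48 - 16*(-478)*(1 - 478)) - 253742) = 143568/((-48 - 16*(-478)*(-477)) - 253742) = 143568/((-48 - 3648096) - 253742) = 143568/(-3648144 - 253742) = 143568/(-3901886) = 143568*(-1/3901886) = -71784/1950943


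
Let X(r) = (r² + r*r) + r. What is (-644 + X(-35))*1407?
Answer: 2491797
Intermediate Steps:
X(r) = r + 2*r² (X(r) = (r² + r²) + r = 2*r² + r = r + 2*r²)
(-644 + X(-35))*1407 = (-644 - 35*(1 + 2*(-35)))*1407 = (-644 - 35*(1 - 70))*1407 = (-644 - 35*(-69))*1407 = (-644 + 2415)*1407 = 1771*1407 = 2491797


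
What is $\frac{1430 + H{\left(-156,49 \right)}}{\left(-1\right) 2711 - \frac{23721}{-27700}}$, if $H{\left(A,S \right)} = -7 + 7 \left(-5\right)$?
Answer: $- \frac{38447600}{75070979} \approx -0.51215$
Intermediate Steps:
$H{\left(A,S \right)} = -42$ ($H{\left(A,S \right)} = -7 - 35 = -42$)
$\frac{1430 + H{\left(-156,49 \right)}}{\left(-1\right) 2711 - \frac{23721}{-27700}} = \frac{1430 - 42}{\left(-1\right) 2711 - \frac{23721}{-27700}} = \frac{1388}{-2711 - - \frac{23721}{27700}} = \frac{1388}{-2711 + \frac{23721}{27700}} = \frac{1388}{- \frac{75070979}{27700}} = 1388 \left(- \frac{27700}{75070979}\right) = - \frac{38447600}{75070979}$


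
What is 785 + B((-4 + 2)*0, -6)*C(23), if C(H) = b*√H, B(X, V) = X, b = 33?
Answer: 785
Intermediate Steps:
C(H) = 33*√H
785 + B((-4 + 2)*0, -6)*C(23) = 785 + ((-4 + 2)*0)*(33*√23) = 785 + (-2*0)*(33*√23) = 785 + 0*(33*√23) = 785 + 0 = 785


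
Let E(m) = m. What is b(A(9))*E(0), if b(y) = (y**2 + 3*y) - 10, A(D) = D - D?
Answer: 0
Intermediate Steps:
A(D) = 0
b(y) = -10 + y**2 + 3*y
b(A(9))*E(0) = (-10 + 0**2 + 3*0)*0 = (-10 + 0 + 0)*0 = -10*0 = 0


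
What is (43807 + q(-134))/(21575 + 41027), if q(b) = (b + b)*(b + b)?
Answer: 115631/62602 ≈ 1.8471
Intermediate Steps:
q(b) = 4*b**2 (q(b) = (2*b)*(2*b) = 4*b**2)
(43807 + q(-134))/(21575 + 41027) = (43807 + 4*(-134)**2)/(21575 + 41027) = (43807 + 4*17956)/62602 = (43807 + 71824)*(1/62602) = 115631*(1/62602) = 115631/62602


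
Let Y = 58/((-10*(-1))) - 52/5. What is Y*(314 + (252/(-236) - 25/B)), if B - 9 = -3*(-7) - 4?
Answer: -11006949/7670 ≈ -1435.1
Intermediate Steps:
B = 26 (B = 9 + (-3*(-7) - 4) = 9 + (21 - 4) = 9 + 17 = 26)
Y = -23/5 (Y = 58/10 - 52*1/5 = 58*(1/10) - 52/5 = 29/5 - 52/5 = -23/5 ≈ -4.6000)
Y*(314 + (252/(-236) - 25/B)) = -23*(314 + (252/(-236) - 25/26))/5 = -23*(314 + (252*(-1/236) - 25*1/26))/5 = -23*(314 + (-63/59 - 25/26))/5 = -23*(314 - 3113/1534)/5 = -23/5*478563/1534 = -11006949/7670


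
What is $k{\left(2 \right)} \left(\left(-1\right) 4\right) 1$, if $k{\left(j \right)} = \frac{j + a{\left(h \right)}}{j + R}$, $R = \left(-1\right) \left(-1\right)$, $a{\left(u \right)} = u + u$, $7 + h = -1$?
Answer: $\frac{56}{3} \approx 18.667$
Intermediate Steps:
$h = -8$ ($h = -7 - 1 = -8$)
$a{\left(u \right)} = 2 u$
$R = 1$
$k{\left(j \right)} = \frac{-16 + j}{1 + j}$ ($k{\left(j \right)} = \frac{j + 2 \left(-8\right)}{j + 1} = \frac{j - 16}{1 + j} = \frac{-16 + j}{1 + j}$)
$k{\left(2 \right)} \left(\left(-1\right) 4\right) 1 = \frac{-16 + 2}{1 + 2} \left(\left(-1\right) 4\right) 1 = \frac{1}{3} \left(-14\right) \left(-4\right) 1 = \left(- \frac{14}{3}\right) \left(-4\right) 1 = \frac{56}{3} \cdot 1 = \frac{56}{3}$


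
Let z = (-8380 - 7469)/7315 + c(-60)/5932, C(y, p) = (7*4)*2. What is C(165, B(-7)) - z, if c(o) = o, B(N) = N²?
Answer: 631109912/10848145 ≈ 58.177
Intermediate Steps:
C(y, p) = 56 (C(y, p) = 28*2 = 56)
z = -23613792/10848145 (z = (-8380 - 7469)/7315 - 60/5932 = -15849*1/7315 - 60*1/5932 = -15849/7315 - 15/1483 = -23613792/10848145 ≈ -2.1768)
C(165, B(-7)) - z = 56 - 1*(-23613792/10848145) = 56 + 23613792/10848145 = 631109912/10848145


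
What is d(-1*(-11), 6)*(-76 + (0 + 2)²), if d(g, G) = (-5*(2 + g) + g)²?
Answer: -209952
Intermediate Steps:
d(g, G) = (-10 - 4*g)² (d(g, G) = ((-10 - 5*g) + g)² = (-10 - 4*g)²)
d(-1*(-11), 6)*(-76 + (0 + 2)²) = (4*(5 + 2*(-1*(-11)))²)*(-76 + (0 + 2)²) = (4*(5 + 2*11)²)*(-76 + 2²) = (4*(5 + 22)²)*(-76 + 4) = (4*27²)*(-72) = (4*729)*(-72) = 2916*(-72) = -209952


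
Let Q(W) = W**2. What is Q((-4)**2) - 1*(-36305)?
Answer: 36561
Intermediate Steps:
Q((-4)**2) - 1*(-36305) = ((-4)**2)**2 - 1*(-36305) = 16**2 + 36305 = 256 + 36305 = 36561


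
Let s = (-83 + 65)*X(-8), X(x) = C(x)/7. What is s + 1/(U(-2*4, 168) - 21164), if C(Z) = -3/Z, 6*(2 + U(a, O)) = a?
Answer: -857319/889028 ≈ -0.96433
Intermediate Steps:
U(a, O) = -2 + a/6
X(x) = -3/(7*x) (X(x) = -3/x/7 = -3/x*(⅐) = -3/(7*x))
s = -27/28 (s = (-83 + 65)*(-3/7/(-8)) = -(-54)*(-1)/(7*8) = -18*3/56 = -27/28 ≈ -0.96429)
s + 1/(U(-2*4, 168) - 21164) = -27/28 + 1/((-2 + (-2*4)/6) - 21164) = -27/28 + 1/((-2 + (⅙)*(-8)) - 21164) = -27/28 + 1/((-2 - 4/3) - 21164) = -27/28 + 1/(-10/3 - 21164) = -27/28 + 1/(-63502/3) = -27/28 - 3/63502 = -857319/889028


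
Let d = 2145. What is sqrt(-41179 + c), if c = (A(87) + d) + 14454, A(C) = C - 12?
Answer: 13*I*sqrt(145) ≈ 156.54*I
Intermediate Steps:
A(C) = -12 + C
c = 16674 (c = ((-12 + 87) + 2145) + 14454 = (75 + 2145) + 14454 = 2220 + 14454 = 16674)
sqrt(-41179 + c) = sqrt(-41179 + 16674) = sqrt(-24505) = 13*I*sqrt(145)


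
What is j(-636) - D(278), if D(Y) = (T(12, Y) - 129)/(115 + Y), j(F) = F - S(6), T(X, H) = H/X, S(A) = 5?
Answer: -1510843/2358 ≈ -640.73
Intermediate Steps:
j(F) = -5 + F (j(F) = F - 1*5 = F - 5 = -5 + F)
D(Y) = (-129 + Y/12)/(115 + Y) (D(Y) = (Y/12 - 129)/(115 + Y) = (-129 + Y/12)/(115 + Y))
j(-636) - D(278) = (-5 - 636) - (-1548 + 278)/(12*(115 + 278)) = -641 - (-1270)/(12*393) = -641 - 1*(-635/2358) = -641 + 635/2358 = -1510843/2358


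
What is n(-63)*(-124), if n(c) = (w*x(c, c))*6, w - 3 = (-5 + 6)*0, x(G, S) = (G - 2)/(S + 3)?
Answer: -2418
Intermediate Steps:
x(G, S) = (-2 + G)/(3 + S)
w = 3 (w = 3 + (-5 + 6)*0 = 3 + 1*0 = 3 + 0 = 3)
n(c) = 18*(-2 + c)/(3 + c) (n(c) = (3*((-2 + c)/(3 + c)))*6 = (3*(-2 + c)/(3 + c))*6 = 18*(-2 + c)/(3 + c))
n(-63)*(-124) = (18*(-2 - 63)/(3 - 63))*(-124) = (18*(-65)/(-60))*(-124) = (18*(-1/60)*(-65))*(-124) = (39/2)*(-124) = -2418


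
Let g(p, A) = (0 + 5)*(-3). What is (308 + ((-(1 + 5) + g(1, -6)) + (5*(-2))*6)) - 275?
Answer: -48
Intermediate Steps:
g(p, A) = -15 (g(p, A) = 5*(-3) = -15)
(308 + ((-(1 + 5) + g(1, -6)) + (5*(-2))*6)) - 275 = (308 + ((-(1 + 5) - 15) + (5*(-2))*6)) - 275 = (308 + ((-1*6 - 15) - 10*6)) - 275 = (308 + ((-6 - 15) - 60)) - 275 = (308 + (-21 - 60)) - 275 = (308 - 81) - 275 = 227 - 275 = -48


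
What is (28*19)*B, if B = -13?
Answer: -6916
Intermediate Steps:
(28*19)*B = (28*19)*(-13) = 532*(-13) = -6916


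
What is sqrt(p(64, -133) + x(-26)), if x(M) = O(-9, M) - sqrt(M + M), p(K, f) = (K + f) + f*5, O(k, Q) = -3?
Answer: sqrt(-737 - 2*I*sqrt(13)) ≈ 0.1328 - 27.148*I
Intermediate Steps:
p(K, f) = K + 6*f (p(K, f) = (K + f) + 5*f = K + 6*f)
x(M) = -3 - sqrt(2)*sqrt(M) (x(M) = -3 - sqrt(M + M) = -3 - sqrt(2*M) = -3 - sqrt(2)*sqrt(M))
sqrt(p(64, -133) + x(-26)) = sqrt((64 + 6*(-133)) + (-3 - sqrt(2)*sqrt(-26))) = sqrt((64 - 798) + (-3 - sqrt(2)*I*sqrt(26))) = sqrt(-734 + (-3 - 2*I*sqrt(13))) = sqrt(-737 - 2*I*sqrt(13))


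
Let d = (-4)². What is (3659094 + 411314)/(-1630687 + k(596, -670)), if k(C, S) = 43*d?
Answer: -4070408/1629999 ≈ -2.4972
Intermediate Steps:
d = 16
k(C, S) = 688 (k(C, S) = 43*16 = 688)
(3659094 + 411314)/(-1630687 + k(596, -670)) = (3659094 + 411314)/(-1630687 + 688) = 4070408/(-1629999) = 4070408*(-1/1629999) = -4070408/1629999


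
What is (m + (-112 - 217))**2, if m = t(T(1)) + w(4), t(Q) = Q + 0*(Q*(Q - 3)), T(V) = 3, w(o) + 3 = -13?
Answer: 116964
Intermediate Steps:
w(o) = -16 (w(o) = -3 - 13 = -16)
t(Q) = Q (t(Q) = Q + 0*(Q*(-3 + Q)) = Q + 0 = Q)
m = -13 (m = 3 - 16 = -13)
(m + (-112 - 217))**2 = (-13 + (-112 - 217))**2 = (-13 - 329)**2 = (-342)**2 = 116964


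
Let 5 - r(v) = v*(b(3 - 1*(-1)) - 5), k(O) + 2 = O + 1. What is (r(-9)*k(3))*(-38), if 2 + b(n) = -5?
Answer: 7828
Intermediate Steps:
k(O) = -1 + O (k(O) = -2 + (O + 1) = -2 + (1 + O) = -1 + O)
b(n) = -7 (b(n) = -2 - 5 = -7)
r(v) = 5 + 12*v (r(v) = 5 - v*(-7 - 5) = 5 - v*(-12) = 5 - (-12)*v = 5 + 12*v)
(r(-9)*k(3))*(-38) = ((5 + 12*(-9))*(-1 + 3))*(-38) = ((5 - 108)*2)*(-38) = -103*2*(-38) = -206*(-38) = 7828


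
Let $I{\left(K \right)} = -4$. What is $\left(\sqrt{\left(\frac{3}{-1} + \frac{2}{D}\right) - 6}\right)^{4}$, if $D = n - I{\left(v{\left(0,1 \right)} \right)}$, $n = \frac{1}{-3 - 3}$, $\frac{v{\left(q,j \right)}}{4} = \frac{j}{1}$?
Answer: $\frac{38025}{529} \approx 71.881$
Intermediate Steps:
$v{\left(q,j \right)} = 4 j$ ($v{\left(q,j \right)} = 4 \frac{j}{1} = 4 j 1 = 4 j$)
$n = - \frac{1}{6}$ ($n = \frac{1}{-6} = - \frac{1}{6} \approx -0.16667$)
$D = \frac{23}{6}$ ($D = - \frac{1}{6} - -4 = - \frac{1}{6} + 4 = \frac{23}{6} \approx 3.8333$)
$\left(\sqrt{\left(\frac{3}{-1} + \frac{2}{D}\right) - 6}\right)^{4} = \left(\sqrt{\left(\frac{3}{-1} + \frac{2}{\frac{23}{6}}\right) - 6}\right)^{4} = \left(\sqrt{\left(3 \left(-1\right) + 2 \cdot \frac{6}{23}\right) - 6}\right)^{4} = \left(\sqrt{\left(-3 + \frac{12}{23}\right) - 6}\right)^{4} = \left(\sqrt{- \frac{57}{23} - 6}\right)^{4} = \left(\sqrt{- \frac{195}{23}}\right)^{4} = \left(\frac{i \sqrt{4485}}{23}\right)^{4} = \frac{38025}{529}$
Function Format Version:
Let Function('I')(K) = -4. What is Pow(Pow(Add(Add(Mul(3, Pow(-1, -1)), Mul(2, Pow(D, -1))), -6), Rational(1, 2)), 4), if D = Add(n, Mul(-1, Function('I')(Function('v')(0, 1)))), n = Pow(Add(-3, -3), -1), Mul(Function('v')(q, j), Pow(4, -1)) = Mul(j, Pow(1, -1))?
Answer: Rational(38025, 529) ≈ 71.881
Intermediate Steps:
Function('v')(q, j) = Mul(4, j) (Function('v')(q, j) = Mul(4, Mul(j, Pow(1, -1))) = Mul(4, Mul(j, 1)) = Mul(4, j))
n = Rational(-1, 6) (n = Pow(-6, -1) = Rational(-1, 6) ≈ -0.16667)
D = Rational(23, 6) (D = Add(Rational(-1, 6), Mul(-1, -4)) = Add(Rational(-1, 6), 4) = Rational(23, 6) ≈ 3.8333)
Pow(Pow(Add(Add(Mul(3, Pow(-1, -1)), Mul(2, Pow(D, -1))), -6), Rational(1, 2)), 4) = Pow(Pow(Add(Add(Mul(3, Pow(-1, -1)), Mul(2, Pow(Rational(23, 6), -1))), -6), Rational(1, 2)), 4) = Pow(Pow(Add(Add(Mul(3, -1), Mul(2, Rational(6, 23))), -6), Rational(1, 2)), 4) = Pow(Pow(Add(Add(-3, Rational(12, 23)), -6), Rational(1, 2)), 4) = Pow(Pow(Add(Rational(-57, 23), -6), Rational(1, 2)), 4) = Pow(Pow(Rational(-195, 23), Rational(1, 2)), 4) = Pow(Mul(Rational(1, 23), I, Pow(4485, Rational(1, 2))), 4) = Rational(38025, 529)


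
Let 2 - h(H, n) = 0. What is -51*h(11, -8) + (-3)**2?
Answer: -93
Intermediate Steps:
h(H, n) = 2 (h(H, n) = 2 - 1*0 = 2 + 0 = 2)
-51*h(11, -8) + (-3)**2 = -51*2 + (-3)**2 = -102 + 9 = -93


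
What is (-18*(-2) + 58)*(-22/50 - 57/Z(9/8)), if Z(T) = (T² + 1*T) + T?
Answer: -117406/75 ≈ -1565.4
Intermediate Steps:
Z(T) = T² + 2*T (Z(T) = (T² + T) + T = (T + T²) + T = T² + 2*T)
(-18*(-2) + 58)*(-22/50 - 57/Z(9/8)) = (-18*(-2) + 58)*(-22/50 - 57*8/(9*(2 + 9/8))) = (36 + 58)*(-22*1/50 - 57*8/(9*(2 + 9*(⅛)))) = 94*(-11/25 - 57*8/(9*(2 + 9/8))) = 94*(-11/25 - 57/((9/8)*(25/8))) = 94*(-11/25 - 57/225/64) = 94*(-11/25 - 57*64/225) = 94*(-11/25 - 1216/75) = 94*(-1249/75) = -117406/75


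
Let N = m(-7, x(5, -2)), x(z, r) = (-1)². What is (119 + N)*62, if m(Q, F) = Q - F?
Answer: 6882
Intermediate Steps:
x(z, r) = 1
N = -8 (N = -7 - 1*1 = -7 - 1 = -8)
(119 + N)*62 = (119 - 8)*62 = 111*62 = 6882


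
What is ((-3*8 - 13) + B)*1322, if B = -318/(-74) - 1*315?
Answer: -17007530/37 ≈ -4.5966e+5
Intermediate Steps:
B = -11496/37 (B = -318*(-1/74) - 315 = 159/37 - 315 = -11496/37 ≈ -310.70)
((-3*8 - 13) + B)*1322 = ((-3*8 - 13) - 11496/37)*1322 = ((-24 - 13) - 11496/37)*1322 = (-37 - 11496/37)*1322 = -12865/37*1322 = -17007530/37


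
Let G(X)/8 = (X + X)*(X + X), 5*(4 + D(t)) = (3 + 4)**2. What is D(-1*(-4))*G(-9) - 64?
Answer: 74848/5 ≈ 14970.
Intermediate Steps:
D(t) = 29/5 (D(t) = -4 + (3 + 4)**2/5 = -4 + (1/5)*7**2 = -4 + (1/5)*49 = -4 + 49/5 = 29/5)
G(X) = 32*X**2 (G(X) = 8*((X + X)*(X + X)) = 8*((2*X)*(2*X)) = 8*(4*X**2) = 32*X**2)
D(-1*(-4))*G(-9) - 64 = 29*(32*(-9)**2)/5 - 64 = 29*(32*81)/5 - 64 = (29/5)*2592 - 64 = 75168/5 - 64 = 74848/5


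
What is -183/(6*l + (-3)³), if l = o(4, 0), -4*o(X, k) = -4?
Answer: 61/7 ≈ 8.7143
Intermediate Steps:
o(X, k) = 1 (o(X, k) = -¼*(-4) = 1)
l = 1
-183/(6*l + (-3)³) = -183/(6*1 + (-3)³) = -183/(6 - 27) = -183/(-21) = -183*(-1/21) = 61/7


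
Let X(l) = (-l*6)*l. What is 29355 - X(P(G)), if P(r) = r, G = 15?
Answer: 30705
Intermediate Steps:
X(l) = -6*l² (X(l) = (-6*l)*l = -6*l²)
29355 - X(P(G)) = 29355 - (-6)*15² = 29355 - (-6)*225 = 29355 - 1*(-1350) = 29355 + 1350 = 30705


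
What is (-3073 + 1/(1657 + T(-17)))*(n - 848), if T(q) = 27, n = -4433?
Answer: 27328810611/1684 ≈ 1.6229e+7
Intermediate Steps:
(-3073 + 1/(1657 + T(-17)))*(n - 848) = (-3073 + 1/(1657 + 27))*(-4433 - 848) = (-3073 + 1/1684)*(-5281) = -5174931/1684*(-5281) = 27328810611/1684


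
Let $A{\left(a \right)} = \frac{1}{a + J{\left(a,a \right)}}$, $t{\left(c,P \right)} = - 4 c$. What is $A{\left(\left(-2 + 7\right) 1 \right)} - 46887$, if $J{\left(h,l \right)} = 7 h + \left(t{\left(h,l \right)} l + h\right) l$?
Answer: $- \frac{20395846}{435} \approx -46887.0$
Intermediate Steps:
$J{\left(h,l \right)} = 7 h + l \left(h - 4 h l\right)$ ($J{\left(h,l \right)} = 7 h + \left(- 4 h l + h\right) l = 7 h + \left(h - 4 h l\right) l = 7 h + l \left(h - 4 h l\right)$)
$A{\left(a \right)} = \frac{1}{a + a \left(7 + a - 4 a^{2}\right)}$
$A{\left(\left(-2 + 7\right) 1 \right)} - 46887 = \frac{1}{\left(-2 + 7\right) 1 \left(8 + \left(-2 + 7\right) 1 - 4 \left(\left(-2 + 7\right) 1\right)^{2}\right)} - 46887 = \frac{1}{5 \cdot 1 \left(8 + 5 \cdot 1 - 4 \left(5 \cdot 1\right)^{2}\right)} - 46887 = \frac{1}{5 \left(8 + 5 - 4 \cdot 5^{2}\right)} - 46887 = \frac{1}{5 \left(8 + 5 - 100\right)} - 46887 = \frac{1}{5 \left(-87\right)} - 46887 = \frac{1}{5} \left(- \frac{1}{87}\right) - 46887 = - \frac{1}{435} - 46887 = - \frac{20395846}{435}$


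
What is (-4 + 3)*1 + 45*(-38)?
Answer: -1711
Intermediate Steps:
(-4 + 3)*1 + 45*(-38) = -1*1 - 1710 = -1 - 1710 = -1711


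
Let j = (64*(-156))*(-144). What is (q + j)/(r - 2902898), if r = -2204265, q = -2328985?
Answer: 891289/5107163 ≈ 0.17452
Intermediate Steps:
j = 1437696 (j = -9984*(-144) = 1437696)
(q + j)/(r - 2902898) = (-2328985 + 1437696)/(-2204265 - 2902898) = -891289/(-5107163) = -891289*(-1/5107163) = 891289/5107163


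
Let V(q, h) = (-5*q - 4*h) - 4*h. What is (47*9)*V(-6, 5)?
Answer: -4230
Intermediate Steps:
V(q, h) = -8*h - 5*q
(47*9)*V(-6, 5) = (47*9)*(-8*5 - 5*(-6)) = 423*(-40 + 30) = 423*(-10) = -4230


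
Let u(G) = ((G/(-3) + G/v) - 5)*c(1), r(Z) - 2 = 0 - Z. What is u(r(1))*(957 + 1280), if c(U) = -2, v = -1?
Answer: 85006/3 ≈ 28335.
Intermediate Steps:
r(Z) = 2 - Z (r(Z) = 2 + (0 - Z) = 2 - Z)
u(G) = 10 + 8*G/3 (u(G) = ((G/(-3) + G/(-1)) - 5)*(-2) = ((G*(-⅓) + G*(-1)) - 5)*(-2) = ((-G/3 - G) - 5)*(-2) = (-4*G/3 - 5)*(-2) = (-5 - 4*G/3)*(-2) = 10 + 8*G/3)
u(r(1))*(957 + 1280) = (10 + 8*(2 - 1*1)/3)*(957 + 1280) = (10 + 8*(2 - 1)/3)*2237 = (10 + (8/3)*1)*2237 = (10 + 8/3)*2237 = (38/3)*2237 = 85006/3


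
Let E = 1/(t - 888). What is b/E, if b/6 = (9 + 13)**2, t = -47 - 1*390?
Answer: -3847800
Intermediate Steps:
t = -437 (t = -47 - 390 = -437)
b = 2904 (b = 6*(9 + 13)**2 = 6*22**2 = 6*484 = 2904)
E = -1/1325 (E = 1/(-437 - 888) = 1/(-1325) = -1/1325 ≈ -0.00075472)
b/E = 2904/(-1/1325) = 2904*(-1325) = -3847800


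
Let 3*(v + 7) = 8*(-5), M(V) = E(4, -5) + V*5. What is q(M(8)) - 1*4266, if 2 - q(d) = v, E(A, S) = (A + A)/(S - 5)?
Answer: -12731/3 ≈ -4243.7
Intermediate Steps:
E(A, S) = 2*A/(-5 + S) (E(A, S) = (2*A)/(-5 + S) = 2*A/(-5 + S))
M(V) = -⅘ + 5*V (M(V) = 2*4/(-5 - 5) + V*5 = 2*4/(-10) + 5*V = 2*4*(-⅒) + 5*V = -⅘ + 5*V)
v = -61/3 (v = -7 + (8*(-5))/3 = -7 + (⅓)*(-40) = -7 - 40/3 = -61/3 ≈ -20.333)
q(d) = 67/3 (q(d) = 2 - 1*(-61/3) = 2 + 61/3 = 67/3)
q(M(8)) - 1*4266 = 67/3 - 1*4266 = 67/3 - 4266 = -12731/3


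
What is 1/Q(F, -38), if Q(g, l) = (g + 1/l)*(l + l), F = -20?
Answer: 1/1522 ≈ 0.00065703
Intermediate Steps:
Q(g, l) = 2*l*(g + 1/l) (Q(g, l) = (g + 1/l)*(2*l) = 2*l*(g + 1/l))
1/Q(F, -38) = 1/(2 + 2*(-20)*(-38)) = 1/(2 + 1520) = 1/1522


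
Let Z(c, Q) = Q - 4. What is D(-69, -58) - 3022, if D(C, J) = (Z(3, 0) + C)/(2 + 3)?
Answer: -15183/5 ≈ -3036.6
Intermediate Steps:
Z(c, Q) = -4 + Q
D(C, J) = -⅘ + C/5 (D(C, J) = ((-4 + 0) + C)/(2 + 3) = (-4 + C)/5 = (-4 + C)*(⅕) = -⅘ + C/5)
D(-69, -58) - 3022 = (-⅘ + (⅕)*(-69)) - 3022 = (-⅘ - 69/5) - 3022 = -73/5 - 3022 = -15183/5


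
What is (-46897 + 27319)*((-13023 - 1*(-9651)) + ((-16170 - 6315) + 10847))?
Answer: 293865780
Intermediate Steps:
(-46897 + 27319)*((-13023 - 1*(-9651)) + ((-16170 - 6315) + 10847)) = -19578*((-13023 + 9651) + (-22485 + 10847)) = -19578*(-3372 - 11638) = -19578*(-15010) = 293865780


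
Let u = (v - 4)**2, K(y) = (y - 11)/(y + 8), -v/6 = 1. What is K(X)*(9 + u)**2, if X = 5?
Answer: -71286/13 ≈ -5483.5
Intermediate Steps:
v = -6 (v = -6*1 = -6)
K(y) = (-11 + y)/(8 + y)
u = 100 (u = (-6 - 4)**2 = (-10)**2 = 100)
K(X)*(9 + u)**2 = ((-11 + 5)/(8 + 5))*(9 + 100)**2 = (-6/13)*109**2 = ((1/13)*(-6))*11881 = -6/13*11881 = -71286/13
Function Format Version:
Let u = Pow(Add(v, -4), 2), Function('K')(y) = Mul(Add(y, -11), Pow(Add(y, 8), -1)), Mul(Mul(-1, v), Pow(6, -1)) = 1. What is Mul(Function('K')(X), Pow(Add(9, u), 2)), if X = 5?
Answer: Rational(-71286, 13) ≈ -5483.5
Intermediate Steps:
v = -6 (v = Mul(-6, 1) = -6)
Function('K')(y) = Mul(Pow(Add(8, y), -1), Add(-11, y)) (Function('K')(y) = Mul(Add(-11, y), Pow(Add(8, y), -1)) = Mul(Pow(Add(8, y), -1), Add(-11, y)))
u = 100 (u = Pow(Add(-6, -4), 2) = Pow(-10, 2) = 100)
Mul(Function('K')(X), Pow(Add(9, u), 2)) = Mul(Mul(Pow(Add(8, 5), -1), Add(-11, 5)), Pow(Add(9, 100), 2)) = Mul(Mul(Pow(13, -1), -6), Pow(109, 2)) = Mul(Mul(Rational(1, 13), -6), 11881) = Mul(Rational(-6, 13), 11881) = Rational(-71286, 13)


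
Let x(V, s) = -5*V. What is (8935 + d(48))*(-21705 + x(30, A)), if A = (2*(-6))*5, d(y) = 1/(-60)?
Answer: -781096243/4 ≈ -1.9527e+8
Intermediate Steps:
d(y) = -1/60
A = -60 (A = -12*5 = -60)
(8935 + d(48))*(-21705 + x(30, A)) = (8935 - 1/60)*(-21705 - 5*30) = 536099*(-21705 - 150)/60 = (536099/60)*(-21855) = -781096243/4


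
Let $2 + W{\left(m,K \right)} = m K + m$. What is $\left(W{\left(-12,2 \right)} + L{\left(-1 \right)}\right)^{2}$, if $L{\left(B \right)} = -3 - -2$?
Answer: $1521$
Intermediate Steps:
$W{\left(m,K \right)} = -2 + m + K m$ ($W{\left(m,K \right)} = -2 + \left(m K + m\right) = -2 + \left(K m + m\right) = -2 + \left(m + K m\right) = -2 + m + K m$)
$L{\left(B \right)} = -1$ ($L{\left(B \right)} = -3 + 2 = -1$)
$\left(W{\left(-12,2 \right)} + L{\left(-1 \right)}\right)^{2} = \left(\left(-2 - 12 + 2 \left(-12\right)\right) - 1\right)^{2} = \left(\left(-2 - 12 - 24\right) - 1\right)^{2} = \left(-38 - 1\right)^{2} = \left(-39\right)^{2} = 1521$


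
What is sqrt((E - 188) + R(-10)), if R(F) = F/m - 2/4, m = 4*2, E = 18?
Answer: I*sqrt(687)/2 ≈ 13.105*I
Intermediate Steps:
m = 8
R(F) = -1/2 + F/8 (R(F) = F/8 - 2/4 = F*(1/8) - 2*1/4 = F/8 - 1/2 = -1/2 + F/8)
sqrt((E - 188) + R(-10)) = sqrt((18 - 188) + (-1/2 + (1/8)*(-10))) = sqrt(-170 + (-1/2 - 5/4)) = sqrt(-170 - 7/4) = sqrt(-687/4) = I*sqrt(687)/2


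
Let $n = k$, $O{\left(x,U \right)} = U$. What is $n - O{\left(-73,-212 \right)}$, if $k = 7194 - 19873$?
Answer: $-12467$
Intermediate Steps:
$k = -12679$ ($k = 7194 - 19873 = -12679$)
$n = -12679$
$n - O{\left(-73,-212 \right)} = -12679 - -212 = -12679 + 212 = -12467$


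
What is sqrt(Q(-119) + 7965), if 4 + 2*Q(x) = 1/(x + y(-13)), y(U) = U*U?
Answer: 11*sqrt(6581)/10 ≈ 89.236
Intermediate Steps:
y(U) = U**2
Q(x) = -2 + 1/(2*(169 + x)) (Q(x) = -2 + 1/(2*(x + (-13)**2)) = -2 + 1/(2*(x + 169)) = -2 + 1/(2*(169 + x)))
sqrt(Q(-119) + 7965) = sqrt((-675 - 4*(-119))/(2*(169 - 119)) + 7965) = sqrt((1/2)*(-675 + 476)/50 + 7965) = sqrt((1/2)*(1/50)*(-199) + 7965) = sqrt(-199/100 + 7965) = sqrt(796301/100) = 11*sqrt(6581)/10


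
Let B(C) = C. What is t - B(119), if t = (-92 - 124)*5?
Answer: -1199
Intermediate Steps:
t = -1080 (t = -216*5 = -1080)
t - B(119) = -1080 - 1*119 = -1080 - 119 = -1199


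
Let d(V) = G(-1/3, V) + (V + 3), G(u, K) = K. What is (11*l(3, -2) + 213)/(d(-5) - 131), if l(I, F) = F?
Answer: -191/138 ≈ -1.3841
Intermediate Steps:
d(V) = 3 + 2*V (d(V) = V + (V + 3) = V + (3 + V) = 3 + 2*V)
(11*l(3, -2) + 213)/(d(-5) - 131) = (11*(-2) + 213)/((3 + 2*(-5)) - 131) = (-22 + 213)/((3 - 10) - 131) = 191/(-7 - 131) = 191/(-138) = 191*(-1/138) = -191/138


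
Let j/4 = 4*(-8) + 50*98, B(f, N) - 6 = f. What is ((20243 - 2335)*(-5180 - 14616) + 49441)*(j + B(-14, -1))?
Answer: -6899157412728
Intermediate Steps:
B(f, N) = 6 + f
j = 19472 (j = 4*(4*(-8) + 50*98) = 4*(-32 + 4900) = 4*4868 = 19472)
((20243 - 2335)*(-5180 - 14616) + 49441)*(j + B(-14, -1)) = ((20243 - 2335)*(-5180 - 14616) + 49441)*(19472 + (6 - 14)) = (17908*(-19796) + 49441)*(19472 - 8) = (-354506768 + 49441)*19464 = -354457327*19464 = -6899157412728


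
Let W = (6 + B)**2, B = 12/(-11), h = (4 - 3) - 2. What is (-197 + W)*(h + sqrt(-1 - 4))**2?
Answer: 83684/121 + 41842*I*sqrt(5)/121 ≈ 691.6 + 773.24*I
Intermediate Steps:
h = -1 (h = 1 - 2 = -1)
B = -12/11 (B = 12*(-1/11) = -12/11 ≈ -1.0909)
W = 2916/121 (W = (6 - 12/11)**2 = (54/11)**2 = 2916/121 ≈ 24.099)
(-197 + W)*(h + sqrt(-1 - 4))**2 = (-197 + 2916/121)*(-1 + sqrt(-1 - 4))**2 = -20921*(-1 + sqrt(-5))**2/121 = -20921*(-1 + I*sqrt(5))**2/121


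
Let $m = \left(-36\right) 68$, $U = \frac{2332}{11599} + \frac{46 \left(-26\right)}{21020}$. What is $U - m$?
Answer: $\frac{149221106319}{60952745} \approx 2448.1$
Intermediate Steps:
$U = \frac{8786559}{60952745}$ ($U = 2332 \cdot \frac{1}{11599} - \frac{299}{5255} = \frac{2332}{11599} - \frac{299}{5255} = \frac{8786559}{60952745} \approx 0.14415$)
$m = -2448$
$U - m = \frac{8786559}{60952745} - -2448 = \frac{8786559}{60952745} + 2448 = \frac{149221106319}{60952745}$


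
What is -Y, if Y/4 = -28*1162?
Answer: 130144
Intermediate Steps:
Y = -130144 (Y = 4*(-28*1162) = 4*(-32536) = -130144)
-Y = -1*(-130144) = 130144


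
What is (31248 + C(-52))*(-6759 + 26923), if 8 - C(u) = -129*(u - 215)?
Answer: -64262668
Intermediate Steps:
C(u) = -27727 + 129*u (C(u) = 8 - (-129)*(u - 215) = 8 - (-129)*(-215 + u) = 8 - (27735 - 129*u) = 8 + (-27735 + 129*u) = -27727 + 129*u)
(31248 + C(-52))*(-6759 + 26923) = (31248 + (-27727 + 129*(-52)))*(-6759 + 26923) = (31248 + (-27727 - 6708))*20164 = (31248 - 34435)*20164 = -3187*20164 = -64262668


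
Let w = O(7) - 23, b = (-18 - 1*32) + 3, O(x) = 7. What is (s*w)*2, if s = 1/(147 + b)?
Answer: -8/25 ≈ -0.32000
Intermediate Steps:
b = -47 (b = (-18 - 32) + 3 = -50 + 3 = -47)
w = -16 (w = 7 - 23 = -16)
s = 1/100 (s = 1/(147 - 47) = 1/100 ≈ 0.010000)
(s*w)*2 = ((1/100)*(-16))*2 = -4/25*2 = -8/25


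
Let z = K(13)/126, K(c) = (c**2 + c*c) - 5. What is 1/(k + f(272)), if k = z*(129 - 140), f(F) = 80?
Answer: 14/713 ≈ 0.019635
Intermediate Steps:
K(c) = -5 + 2*c**2 (K(c) = (c**2 + c**2) - 5 = 2*c**2 - 5 = -5 + 2*c**2)
z = 37/14 (z = (-5 + 2*13**2)/126 = (-5 + 2*169)*(1/126) = (-5 + 338)*(1/126) = 333*(1/126) = 37/14 ≈ 2.6429)
k = -407/14 (k = 37*(129 - 140)/14 = (37/14)*(-11) = -407/14 ≈ -29.071)
1/(k + f(272)) = 1/(-407/14 + 80) = 1/(713/14) = 14/713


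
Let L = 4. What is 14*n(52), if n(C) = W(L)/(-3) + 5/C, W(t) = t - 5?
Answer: 469/78 ≈ 6.0128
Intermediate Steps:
W(t) = -5 + t
n(C) = 1/3 + 5/C (n(C) = (-5 + 4)/(-3) + 5/C = -1*(-1/3) + 5/C = 1/3 + 5/C)
14*n(52) = 14*((1/3)*(15 + 52)/52) = 14*((1/3)*(1/52)*67) = 14*(67/156) = 469/78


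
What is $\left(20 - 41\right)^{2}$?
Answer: $441$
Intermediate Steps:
$\left(20 - 41\right)^{2} = \left(-21\right)^{2} = 441$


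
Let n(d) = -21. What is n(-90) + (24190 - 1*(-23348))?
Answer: 47517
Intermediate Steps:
n(-90) + (24190 - 1*(-23348)) = -21 + (24190 - 1*(-23348)) = -21 + (24190 + 23348) = -21 + 47538 = 47517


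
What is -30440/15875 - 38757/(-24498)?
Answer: -8696783/25927050 ≈ -0.33543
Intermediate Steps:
-30440/15875 - 38757/(-24498) = -30440*1/15875 - 38757*(-1/24498) = -6088/3175 + 12919/8166 = -8696783/25927050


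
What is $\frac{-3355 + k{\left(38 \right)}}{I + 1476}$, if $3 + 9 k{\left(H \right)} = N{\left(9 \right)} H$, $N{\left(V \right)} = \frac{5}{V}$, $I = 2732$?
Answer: $- \frac{33949}{42606} \approx -0.79681$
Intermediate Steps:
$k{\left(H \right)} = - \frac{1}{3} + \frac{5 H}{81}$ ($k{\left(H \right)} = - \frac{1}{3} + \frac{\frac{5}{9} H}{9} = - \frac{1}{3} + \frac{5 H}{81}$)
$\frac{-3355 + k{\left(38 \right)}}{I + 1476} = \frac{-3355 + \left(- \frac{1}{3} + \frac{5}{81} \cdot 38\right)}{2732 + 1476} = \frac{-3355 + \left(- \frac{1}{3} + \frac{190}{81}\right)}{4208} = \left(-3355 + \frac{163}{81}\right) \frac{1}{4208} = \left(- \frac{271592}{81}\right) \frac{1}{4208} = - \frac{33949}{42606}$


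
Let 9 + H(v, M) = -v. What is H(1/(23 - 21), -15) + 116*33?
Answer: 7637/2 ≈ 3818.5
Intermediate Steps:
H(v, M) = -9 - v
H(1/(23 - 21), -15) + 116*33 = (-9 - 1/(23 - 21)) + 116*33 = (-9 - 1/2) + 3828 = (-9 - 1*½) + 3828 = (-9 - ½) + 3828 = -19/2 + 3828 = 7637/2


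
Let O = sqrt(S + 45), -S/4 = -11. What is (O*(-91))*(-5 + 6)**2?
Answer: -91*sqrt(89) ≈ -858.49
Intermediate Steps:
S = 44 (S = -4*(-11) = 44)
O = sqrt(89) (O = sqrt(44 + 45) = sqrt(89) ≈ 9.4340)
(O*(-91))*(-5 + 6)**2 = (sqrt(89)*(-91))*(-5 + 6)**2 = -91*sqrt(89)*1**2 = -91*sqrt(89)*1 = -91*sqrt(89)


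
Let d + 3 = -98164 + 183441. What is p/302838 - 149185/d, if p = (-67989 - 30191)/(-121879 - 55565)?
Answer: -501044628621875/286396918468983 ≈ -1.7495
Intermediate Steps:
d = 85274 (d = -3 + (-98164 + 183441) = -3 + 85277 = 85274)
p = 24545/44361 (p = -98180/(-177444) = -98180*(-1/177444) = 24545/44361 ≈ 0.55330)
p/302838 - 149185/d = (24545/44361)/302838 - 149185/85274 = (24545/44361)*(1/302838) - 149185*1/85274 = 24545/13434196518 - 149185/85274 = -501044628621875/286396918468983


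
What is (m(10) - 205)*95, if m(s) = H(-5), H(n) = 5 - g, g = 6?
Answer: -19570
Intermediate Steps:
H(n) = -1 (H(n) = 5 - 1*6 = 5 - 6 = -1)
m(s) = -1
(m(10) - 205)*95 = (-1 - 205)*95 = -206*95 = -19570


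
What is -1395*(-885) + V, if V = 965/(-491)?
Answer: 606175360/491 ≈ 1.2346e+6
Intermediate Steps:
V = -965/491 (V = 965*(-1/491) = -965/491 ≈ -1.9654)
-1395*(-885) + V = -1395*(-885) - 965/491 = 1234575 - 965/491 = 606175360/491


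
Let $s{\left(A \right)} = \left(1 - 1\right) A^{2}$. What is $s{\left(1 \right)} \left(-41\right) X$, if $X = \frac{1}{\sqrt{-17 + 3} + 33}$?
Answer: $0$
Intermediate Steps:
$X = \frac{1}{33 + i \sqrt{14}}$ ($X = \frac{1}{\sqrt{-14} + 33} = \frac{1}{i \sqrt{14} + 33} = \frac{1}{33 + i \sqrt{14}} \approx 0.029918 - 0.0033923 i$)
$s{\left(A \right)} = 0$ ($s{\left(A \right)} = 0 A^{2} = 0$)
$s{\left(1 \right)} \left(-41\right) X = 0 \left(-41\right) \left(\frac{33}{1103} - \frac{i \sqrt{14}}{1103}\right) = 0 \left(\frac{33}{1103} - \frac{i \sqrt{14}}{1103}\right) = 0$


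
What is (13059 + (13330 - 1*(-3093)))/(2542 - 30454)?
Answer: -14741/13956 ≈ -1.0562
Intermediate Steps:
(13059 + (13330 - 1*(-3093)))/(2542 - 30454) = (13059 + (13330 + 3093))/(-27912) = (13059 + 16423)*(-1/27912) = 29482*(-1/27912) = -14741/13956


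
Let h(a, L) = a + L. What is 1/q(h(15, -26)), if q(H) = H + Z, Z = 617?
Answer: 1/606 ≈ 0.0016502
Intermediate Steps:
h(a, L) = L + a
q(H) = 617 + H (q(H) = H + 617 = 617 + H)
1/q(h(15, -26)) = 1/(617 + (-26 + 15)) = 1/(617 - 11) = 1/606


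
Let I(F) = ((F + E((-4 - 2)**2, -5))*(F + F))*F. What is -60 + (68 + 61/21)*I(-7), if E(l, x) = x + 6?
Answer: -41752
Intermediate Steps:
E(l, x) = 6 + x
I(F) = 2*F**2*(1 + F) (I(F) = ((F + (6 - 5))*(F + F))*F = ((F + 1)*(2*F))*F = ((1 + F)*(2*F))*F = (2*F*(1 + F))*F = 2*F**2*(1 + F))
-60 + (68 + 61/21)*I(-7) = -60 + (68 + 61/21)*(2*(-7)**2*(1 - 7)) = -60 + (68 + 61*(1/21))*(2*49*(-6)) = -60 + (68 + 61/21)*(-588) = -60 + (1489/21)*(-588) = -60 - 41692 = -41752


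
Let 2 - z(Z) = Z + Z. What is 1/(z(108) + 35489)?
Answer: 1/35275 ≈ 2.8349e-5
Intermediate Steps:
z(Z) = 2 - 2*Z (z(Z) = 2 - (Z + Z) = 2 - 2*Z)
1/(z(108) + 35489) = 1/((2 - 2*108) + 35489) = 1/((2 - 216) + 35489) = 1/(-214 + 35489) = 1/35275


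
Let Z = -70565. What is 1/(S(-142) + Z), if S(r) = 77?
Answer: -1/70488 ≈ -1.4187e-5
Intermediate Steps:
1/(S(-142) + Z) = 1/(77 - 70565) = 1/(-70488) = -1/70488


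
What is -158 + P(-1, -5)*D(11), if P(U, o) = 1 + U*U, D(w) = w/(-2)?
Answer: -169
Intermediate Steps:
D(w) = -w/2 (D(w) = w*(-1/2) = -w/2)
P(U, o) = 1 + U**2
-158 + P(-1, -5)*D(11) = -158 + (1 + (-1)**2)*(-1/2*11) = -158 + (1 + 1)*(-11/2) = -158 + 2*(-11/2) = -158 - 11 = -169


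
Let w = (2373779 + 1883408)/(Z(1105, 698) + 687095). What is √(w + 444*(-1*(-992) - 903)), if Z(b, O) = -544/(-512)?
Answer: 2*√1194141963326677027/10993537 ≈ 198.80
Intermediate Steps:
Z(b, O) = 17/16 (Z(b, O) = -544*(-1/512) = 17/16)
w = 68114992/10993537 (w = (2373779 + 1883408)/(17/16 + 687095) = 4257187/(10993537/16) = 4257187*(16/10993537) = 68114992/10993537 ≈ 6.1959)
√(w + 444*(-1*(-992) - 903)) = √(68114992/10993537 + 444*(-1*(-992) - 903)) = √(68114992/10993537 + 444*(992 - 903)) = √(68114992/10993537 + 444*89) = √(68114992/10993537 + 39516) = √(434488723084/10993537) = 2*√1194141963326677027/10993537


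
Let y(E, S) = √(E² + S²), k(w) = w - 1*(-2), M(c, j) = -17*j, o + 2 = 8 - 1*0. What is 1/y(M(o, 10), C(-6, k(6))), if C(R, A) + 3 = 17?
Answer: √7274/14548 ≈ 0.0058625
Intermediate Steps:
o = 6 (o = -2 + (8 - 1*0) = -2 + (8 + 0) = -2 + 8 = 6)
k(w) = 2 + w (k(w) = w + 2 = 2 + w)
C(R, A) = 14 (C(R, A) = -3 + 17 = 14)
1/y(M(o, 10), C(-6, k(6))) = 1/(√((-17*10)² + 14²)) = 1/(√((-170)² + 196)) = 1/(√(28900 + 196)) = 1/(√29096) = 1/(2*√7274) = √7274/14548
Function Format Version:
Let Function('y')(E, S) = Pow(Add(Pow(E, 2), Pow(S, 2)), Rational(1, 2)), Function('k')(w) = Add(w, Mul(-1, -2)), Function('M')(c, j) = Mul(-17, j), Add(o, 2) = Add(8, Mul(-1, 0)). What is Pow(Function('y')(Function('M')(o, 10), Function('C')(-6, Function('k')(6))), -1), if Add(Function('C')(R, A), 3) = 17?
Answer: Mul(Rational(1, 14548), Pow(7274, Rational(1, 2))) ≈ 0.0058625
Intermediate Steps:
o = 6 (o = Add(-2, Add(8, Mul(-1, 0))) = Add(-2, Add(8, 0)) = Add(-2, 8) = 6)
Function('k')(w) = Add(2, w) (Function('k')(w) = Add(w, 2) = Add(2, w))
Function('C')(R, A) = 14 (Function('C')(R, A) = Add(-3, 17) = 14)
Pow(Function('y')(Function('M')(o, 10), Function('C')(-6, Function('k')(6))), -1) = Pow(Pow(Add(Pow(Mul(-17, 10), 2), Pow(14, 2)), Rational(1, 2)), -1) = Pow(Pow(Add(Pow(-170, 2), 196), Rational(1, 2)), -1) = Pow(Pow(Add(28900, 196), Rational(1, 2)), -1) = Pow(Pow(29096, Rational(1, 2)), -1) = Pow(Mul(2, Pow(7274, Rational(1, 2))), -1) = Mul(Rational(1, 14548), Pow(7274, Rational(1, 2)))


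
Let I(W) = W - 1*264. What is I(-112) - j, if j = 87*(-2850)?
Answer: 247574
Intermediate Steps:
I(W) = -264 + W (I(W) = W - 264 = -264 + W)
j = -247950
I(-112) - j = (-264 - 112) - 1*(-247950) = -376 + 247950 = 247574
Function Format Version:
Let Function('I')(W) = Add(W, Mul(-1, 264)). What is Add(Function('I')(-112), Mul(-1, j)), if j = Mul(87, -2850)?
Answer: 247574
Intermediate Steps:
Function('I')(W) = Add(-264, W) (Function('I')(W) = Add(W, -264) = Add(-264, W))
j = -247950
Add(Function('I')(-112), Mul(-1, j)) = Add(Add(-264, -112), Mul(-1, -247950)) = Add(-376, 247950) = 247574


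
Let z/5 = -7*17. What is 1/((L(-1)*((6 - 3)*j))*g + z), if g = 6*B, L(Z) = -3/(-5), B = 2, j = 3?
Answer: -5/2651 ≈ -0.0018861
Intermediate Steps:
L(Z) = ⅗ (L(Z) = -3*(-⅕) = ⅗)
g = 12 (g = 6*2 = 12)
z = -595 (z = 5*(-7*17) = 5*(-119) = -595)
1/((L(-1)*((6 - 3)*j))*g + z) = 1/((3*((6 - 3)*3)/5)*12 - 595) = 1/((3*(3*3)/5)*12 - 595) = 1/(((⅗)*9)*12 - 595) = 1/((27/5)*12 - 595) = 1/(324/5 - 595) = 1/(-2651/5) = -5/2651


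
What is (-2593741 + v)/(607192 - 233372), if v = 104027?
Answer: -1244857/186910 ≈ -6.6602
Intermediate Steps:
(-2593741 + v)/(607192 - 233372) = (-2593741 + 104027)/(607192 - 233372) = -2489714/373820 = -2489714*1/373820 = -1244857/186910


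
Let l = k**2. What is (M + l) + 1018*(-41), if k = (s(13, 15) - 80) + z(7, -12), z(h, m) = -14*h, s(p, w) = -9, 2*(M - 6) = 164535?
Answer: 151009/2 ≈ 75505.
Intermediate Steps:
M = 164547/2 (M = 6 + (1/2)*164535 = 6 + 164535/2 = 164547/2 ≈ 82274.)
k = -187 (k = (-9 - 80) - 14*7 = -89 - 98 = -187)
l = 34969 (l = (-187)**2 = 34969)
(M + l) + 1018*(-41) = (164547/2 + 34969) + 1018*(-41) = 234485/2 - 41738 = 151009/2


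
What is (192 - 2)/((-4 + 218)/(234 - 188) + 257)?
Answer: 2185/3009 ≈ 0.72616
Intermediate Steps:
(192 - 2)/((-4 + 218)/(234 - 188) + 257) = 190/(214/46 + 257) = 190/(214*(1/46) + 257) = 190/(107/23 + 257) = 190/(6018/23) = 190*(23/6018) = 2185/3009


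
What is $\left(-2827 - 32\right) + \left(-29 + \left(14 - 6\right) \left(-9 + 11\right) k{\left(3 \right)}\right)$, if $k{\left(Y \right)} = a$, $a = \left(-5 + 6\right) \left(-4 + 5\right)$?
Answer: $-2872$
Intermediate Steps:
$a = 1$ ($a = 1 \cdot 1 = 1$)
$k{\left(Y \right)} = 1$
$\left(-2827 - 32\right) + \left(-29 + \left(14 - 6\right) \left(-9 + 11\right) k{\left(3 \right)}\right) = \left(-2827 - 32\right) - \left(29 - \left(14 - 6\right) \left(-9 + 11\right) 1\right) = -2859 - \left(29 - 8 \cdot 2 \cdot 1\right) = -2859 + \left(-29 + 16 \cdot 1\right) = -2859 + \left(-29 + 16\right) = -2859 - 13 = -2872$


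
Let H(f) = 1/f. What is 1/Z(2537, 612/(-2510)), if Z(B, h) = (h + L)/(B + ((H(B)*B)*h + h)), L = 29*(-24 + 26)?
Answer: 3183323/72484 ≈ 43.918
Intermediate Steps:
L = 58 (L = 29*2 = 58)
Z(B, h) = (58 + h)/(B + 2*h) (Z(B, h) = (h + 58)/(B + ((B/B)*h + h)) = (58 + h)/(B + (1*h + h)) = (58 + h)/(B + (h + h)) = (58 + h)/(B + 2*h))
1/Z(2537, 612/(-2510)) = 1/((58 + 612/(-2510))/(2537 + 2*(612/(-2510)))) = 1/((58 + 612*(-1/2510))/(2537 + 2*(612*(-1/2510)))) = 1/((58 - 306/1255)/(2537 + 2*(-306/1255))) = 1/((72484/1255)/(2537 - 612/1255)) = 1/((72484/1255)/(3183323/1255)) = 1/((1255/3183323)*(72484/1255)) = 1/(72484/3183323) = 3183323/72484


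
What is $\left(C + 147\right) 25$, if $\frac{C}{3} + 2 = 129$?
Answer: $13200$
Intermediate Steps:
$C = 381$ ($C = -6 + 3 \cdot 129 = -6 + 387 = 381$)
$\left(C + 147\right) 25 = \left(381 + 147\right) 25 = 528 \cdot 25 = 13200$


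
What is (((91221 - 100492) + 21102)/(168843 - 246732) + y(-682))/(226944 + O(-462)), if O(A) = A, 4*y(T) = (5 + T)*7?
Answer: -369163295/70561825992 ≈ -0.0052318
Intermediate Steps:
y(T) = 35/4 + 7*T/4 (y(T) = ((5 + T)*7)/4 = (35 + 7*T)/4 = 35/4 + 7*T/4)
(((91221 - 100492) + 21102)/(168843 - 246732) + y(-682))/(226944 + O(-462)) = (((91221 - 100492) + 21102)/(168843 - 246732) + (35/4 + (7/4)*(-682)))/(226944 - 462) = ((-9271 + 21102)/(-77889) + (35/4 - 2387/2))/226482 = (11831*(-1/77889) - 4739/4)*(1/226482) = (-11831/77889 - 4739/4)*(1/226482) = -369163295/311556*1/226482 = -369163295/70561825992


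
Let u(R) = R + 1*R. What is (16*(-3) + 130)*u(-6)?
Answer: -984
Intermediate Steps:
u(R) = 2*R (u(R) = R + R = 2*R)
(16*(-3) + 130)*u(-6) = (16*(-3) + 130)*(2*(-6)) = (-48 + 130)*(-12) = 82*(-12) = -984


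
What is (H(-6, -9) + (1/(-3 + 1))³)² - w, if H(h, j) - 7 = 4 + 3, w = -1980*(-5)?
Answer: -621279/64 ≈ -9707.5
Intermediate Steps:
w = 9900
H(h, j) = 14 (H(h, j) = 7 + (4 + 3) = 7 + 7 = 14)
(H(-6, -9) + (1/(-3 + 1))³)² - w = (14 + (1/(-3 + 1))³)² - 1*9900 = (14 + (1/(-2))³)² - 9900 = (14 + (-½)³)² - 9900 = (14 - ⅛)² - 9900 = (111/8)² - 9900 = 12321/64 - 9900 = -621279/64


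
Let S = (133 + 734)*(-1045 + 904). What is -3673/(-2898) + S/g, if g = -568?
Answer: 178179035/823032 ≈ 216.49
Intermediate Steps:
S = -122247 (S = 867*(-141) = -122247)
-3673/(-2898) + S/g = -3673/(-2898) - 122247/(-568) = -3673*(-1/2898) - 122247*(-1/568) = 3673/2898 + 122247/568 = 178179035/823032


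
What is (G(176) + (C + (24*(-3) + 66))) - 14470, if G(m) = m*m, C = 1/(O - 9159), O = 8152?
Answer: 16615499/1007 ≈ 16500.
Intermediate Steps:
C = -1/1007 (C = 1/(8152 - 9159) = 1/(-1007) = -1/1007 ≈ -0.00099305)
G(m) = m²
(G(176) + (C + (24*(-3) + 66))) - 14470 = (176² + (-1/1007 + (24*(-3) + 66))) - 14470 = (30976 + (-1/1007 + (-72 + 66))) - 14470 = (30976 + (-1/1007 - 6)) - 14470 = (30976 - 6043/1007) - 14470 = 31186789/1007 - 14470 = 16615499/1007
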